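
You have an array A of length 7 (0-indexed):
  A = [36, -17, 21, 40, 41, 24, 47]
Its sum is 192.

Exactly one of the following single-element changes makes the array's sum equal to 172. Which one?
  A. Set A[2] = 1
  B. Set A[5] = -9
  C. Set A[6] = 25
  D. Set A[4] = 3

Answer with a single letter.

Answer: A

Derivation:
Option A: A[2] 21->1, delta=-20, new_sum=192+(-20)=172 <-- matches target
Option B: A[5] 24->-9, delta=-33, new_sum=192+(-33)=159
Option C: A[6] 47->25, delta=-22, new_sum=192+(-22)=170
Option D: A[4] 41->3, delta=-38, new_sum=192+(-38)=154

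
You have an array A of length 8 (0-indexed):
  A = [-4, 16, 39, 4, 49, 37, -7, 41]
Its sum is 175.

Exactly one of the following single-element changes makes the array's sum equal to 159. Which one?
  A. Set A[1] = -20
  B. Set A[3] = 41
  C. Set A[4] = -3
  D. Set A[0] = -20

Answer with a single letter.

Option A: A[1] 16->-20, delta=-36, new_sum=175+(-36)=139
Option B: A[3] 4->41, delta=37, new_sum=175+(37)=212
Option C: A[4] 49->-3, delta=-52, new_sum=175+(-52)=123
Option D: A[0] -4->-20, delta=-16, new_sum=175+(-16)=159 <-- matches target

Answer: D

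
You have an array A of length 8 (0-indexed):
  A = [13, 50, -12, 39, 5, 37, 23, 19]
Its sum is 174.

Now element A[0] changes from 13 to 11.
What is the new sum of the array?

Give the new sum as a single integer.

Old value at index 0: 13
New value at index 0: 11
Delta = 11 - 13 = -2
New sum = old_sum + delta = 174 + (-2) = 172

Answer: 172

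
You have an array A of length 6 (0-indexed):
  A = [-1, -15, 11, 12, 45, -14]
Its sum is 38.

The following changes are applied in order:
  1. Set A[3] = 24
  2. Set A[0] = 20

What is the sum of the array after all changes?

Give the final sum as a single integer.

Answer: 71

Derivation:
Initial sum: 38
Change 1: A[3] 12 -> 24, delta = 12, sum = 50
Change 2: A[0] -1 -> 20, delta = 21, sum = 71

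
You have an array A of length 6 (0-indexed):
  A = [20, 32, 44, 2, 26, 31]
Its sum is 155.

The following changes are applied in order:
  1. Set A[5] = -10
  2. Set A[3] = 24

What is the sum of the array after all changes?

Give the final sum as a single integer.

Initial sum: 155
Change 1: A[5] 31 -> -10, delta = -41, sum = 114
Change 2: A[3] 2 -> 24, delta = 22, sum = 136

Answer: 136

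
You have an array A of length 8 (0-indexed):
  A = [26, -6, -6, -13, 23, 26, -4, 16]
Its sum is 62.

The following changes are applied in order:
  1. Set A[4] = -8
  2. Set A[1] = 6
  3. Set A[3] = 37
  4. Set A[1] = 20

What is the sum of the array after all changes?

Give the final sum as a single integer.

Initial sum: 62
Change 1: A[4] 23 -> -8, delta = -31, sum = 31
Change 2: A[1] -6 -> 6, delta = 12, sum = 43
Change 3: A[3] -13 -> 37, delta = 50, sum = 93
Change 4: A[1] 6 -> 20, delta = 14, sum = 107

Answer: 107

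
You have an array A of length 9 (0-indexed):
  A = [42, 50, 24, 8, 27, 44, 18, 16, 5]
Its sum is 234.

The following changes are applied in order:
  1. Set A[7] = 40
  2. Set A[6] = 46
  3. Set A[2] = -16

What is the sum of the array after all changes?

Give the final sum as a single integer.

Initial sum: 234
Change 1: A[7] 16 -> 40, delta = 24, sum = 258
Change 2: A[6] 18 -> 46, delta = 28, sum = 286
Change 3: A[2] 24 -> -16, delta = -40, sum = 246

Answer: 246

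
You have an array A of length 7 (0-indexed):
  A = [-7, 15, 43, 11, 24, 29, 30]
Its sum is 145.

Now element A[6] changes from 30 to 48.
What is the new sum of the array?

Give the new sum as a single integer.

Old value at index 6: 30
New value at index 6: 48
Delta = 48 - 30 = 18
New sum = old_sum + delta = 145 + (18) = 163

Answer: 163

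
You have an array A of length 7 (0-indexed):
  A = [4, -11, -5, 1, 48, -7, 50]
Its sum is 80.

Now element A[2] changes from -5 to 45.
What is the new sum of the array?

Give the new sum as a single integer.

Answer: 130

Derivation:
Old value at index 2: -5
New value at index 2: 45
Delta = 45 - -5 = 50
New sum = old_sum + delta = 80 + (50) = 130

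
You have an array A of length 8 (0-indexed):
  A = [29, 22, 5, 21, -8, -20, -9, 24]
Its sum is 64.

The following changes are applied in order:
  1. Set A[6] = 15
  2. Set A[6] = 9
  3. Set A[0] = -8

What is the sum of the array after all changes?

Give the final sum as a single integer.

Answer: 45

Derivation:
Initial sum: 64
Change 1: A[6] -9 -> 15, delta = 24, sum = 88
Change 2: A[6] 15 -> 9, delta = -6, sum = 82
Change 3: A[0] 29 -> -8, delta = -37, sum = 45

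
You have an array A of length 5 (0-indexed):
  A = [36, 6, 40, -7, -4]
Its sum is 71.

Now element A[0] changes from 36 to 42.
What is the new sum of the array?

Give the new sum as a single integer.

Old value at index 0: 36
New value at index 0: 42
Delta = 42 - 36 = 6
New sum = old_sum + delta = 71 + (6) = 77

Answer: 77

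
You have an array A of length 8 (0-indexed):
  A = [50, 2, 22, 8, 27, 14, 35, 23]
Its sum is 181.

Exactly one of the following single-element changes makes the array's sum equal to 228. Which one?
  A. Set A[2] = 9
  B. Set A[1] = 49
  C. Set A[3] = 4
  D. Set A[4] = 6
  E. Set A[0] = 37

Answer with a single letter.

Option A: A[2] 22->9, delta=-13, new_sum=181+(-13)=168
Option B: A[1] 2->49, delta=47, new_sum=181+(47)=228 <-- matches target
Option C: A[3] 8->4, delta=-4, new_sum=181+(-4)=177
Option D: A[4] 27->6, delta=-21, new_sum=181+(-21)=160
Option E: A[0] 50->37, delta=-13, new_sum=181+(-13)=168

Answer: B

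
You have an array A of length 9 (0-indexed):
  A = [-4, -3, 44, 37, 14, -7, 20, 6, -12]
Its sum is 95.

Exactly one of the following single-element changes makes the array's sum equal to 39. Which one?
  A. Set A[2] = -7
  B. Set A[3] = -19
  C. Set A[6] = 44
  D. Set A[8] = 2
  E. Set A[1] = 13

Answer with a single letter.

Answer: B

Derivation:
Option A: A[2] 44->-7, delta=-51, new_sum=95+(-51)=44
Option B: A[3] 37->-19, delta=-56, new_sum=95+(-56)=39 <-- matches target
Option C: A[6] 20->44, delta=24, new_sum=95+(24)=119
Option D: A[8] -12->2, delta=14, new_sum=95+(14)=109
Option E: A[1] -3->13, delta=16, new_sum=95+(16)=111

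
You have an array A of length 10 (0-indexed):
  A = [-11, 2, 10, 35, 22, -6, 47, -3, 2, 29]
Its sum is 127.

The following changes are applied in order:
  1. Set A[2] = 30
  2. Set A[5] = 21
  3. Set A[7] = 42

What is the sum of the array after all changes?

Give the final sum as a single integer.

Answer: 219

Derivation:
Initial sum: 127
Change 1: A[2] 10 -> 30, delta = 20, sum = 147
Change 2: A[5] -6 -> 21, delta = 27, sum = 174
Change 3: A[7] -3 -> 42, delta = 45, sum = 219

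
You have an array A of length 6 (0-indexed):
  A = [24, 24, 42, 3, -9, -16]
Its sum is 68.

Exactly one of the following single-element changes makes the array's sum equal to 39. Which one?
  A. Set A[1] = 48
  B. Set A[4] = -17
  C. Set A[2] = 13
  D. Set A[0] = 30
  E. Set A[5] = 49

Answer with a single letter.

Answer: C

Derivation:
Option A: A[1] 24->48, delta=24, new_sum=68+(24)=92
Option B: A[4] -9->-17, delta=-8, new_sum=68+(-8)=60
Option C: A[2] 42->13, delta=-29, new_sum=68+(-29)=39 <-- matches target
Option D: A[0] 24->30, delta=6, new_sum=68+(6)=74
Option E: A[5] -16->49, delta=65, new_sum=68+(65)=133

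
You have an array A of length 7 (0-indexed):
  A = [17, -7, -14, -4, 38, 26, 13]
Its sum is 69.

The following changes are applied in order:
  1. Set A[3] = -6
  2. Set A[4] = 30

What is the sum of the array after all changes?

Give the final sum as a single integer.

Initial sum: 69
Change 1: A[3] -4 -> -6, delta = -2, sum = 67
Change 2: A[4] 38 -> 30, delta = -8, sum = 59

Answer: 59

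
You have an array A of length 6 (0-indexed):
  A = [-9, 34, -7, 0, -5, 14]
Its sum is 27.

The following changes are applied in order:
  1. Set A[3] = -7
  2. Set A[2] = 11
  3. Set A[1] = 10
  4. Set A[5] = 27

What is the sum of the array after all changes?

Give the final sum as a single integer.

Answer: 27

Derivation:
Initial sum: 27
Change 1: A[3] 0 -> -7, delta = -7, sum = 20
Change 2: A[2] -7 -> 11, delta = 18, sum = 38
Change 3: A[1] 34 -> 10, delta = -24, sum = 14
Change 4: A[5] 14 -> 27, delta = 13, sum = 27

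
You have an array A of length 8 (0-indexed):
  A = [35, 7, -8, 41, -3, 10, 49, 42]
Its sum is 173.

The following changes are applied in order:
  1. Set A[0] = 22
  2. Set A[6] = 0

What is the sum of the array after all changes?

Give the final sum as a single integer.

Initial sum: 173
Change 1: A[0] 35 -> 22, delta = -13, sum = 160
Change 2: A[6] 49 -> 0, delta = -49, sum = 111

Answer: 111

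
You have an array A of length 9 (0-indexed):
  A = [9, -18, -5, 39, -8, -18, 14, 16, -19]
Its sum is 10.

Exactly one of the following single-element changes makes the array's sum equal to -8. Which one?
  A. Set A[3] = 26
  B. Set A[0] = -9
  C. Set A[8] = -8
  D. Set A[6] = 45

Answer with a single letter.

Answer: B

Derivation:
Option A: A[3] 39->26, delta=-13, new_sum=10+(-13)=-3
Option B: A[0] 9->-9, delta=-18, new_sum=10+(-18)=-8 <-- matches target
Option C: A[8] -19->-8, delta=11, new_sum=10+(11)=21
Option D: A[6] 14->45, delta=31, new_sum=10+(31)=41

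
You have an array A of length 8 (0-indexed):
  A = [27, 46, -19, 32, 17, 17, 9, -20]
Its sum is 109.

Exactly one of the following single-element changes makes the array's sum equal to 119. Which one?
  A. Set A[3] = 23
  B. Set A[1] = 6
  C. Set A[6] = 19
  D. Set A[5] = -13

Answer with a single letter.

Answer: C

Derivation:
Option A: A[3] 32->23, delta=-9, new_sum=109+(-9)=100
Option B: A[1] 46->6, delta=-40, new_sum=109+(-40)=69
Option C: A[6] 9->19, delta=10, new_sum=109+(10)=119 <-- matches target
Option D: A[5] 17->-13, delta=-30, new_sum=109+(-30)=79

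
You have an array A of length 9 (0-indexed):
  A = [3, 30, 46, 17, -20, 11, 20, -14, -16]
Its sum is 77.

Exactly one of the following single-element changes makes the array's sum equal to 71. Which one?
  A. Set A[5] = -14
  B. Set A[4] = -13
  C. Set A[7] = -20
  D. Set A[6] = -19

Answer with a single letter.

Option A: A[5] 11->-14, delta=-25, new_sum=77+(-25)=52
Option B: A[4] -20->-13, delta=7, new_sum=77+(7)=84
Option C: A[7] -14->-20, delta=-6, new_sum=77+(-6)=71 <-- matches target
Option D: A[6] 20->-19, delta=-39, new_sum=77+(-39)=38

Answer: C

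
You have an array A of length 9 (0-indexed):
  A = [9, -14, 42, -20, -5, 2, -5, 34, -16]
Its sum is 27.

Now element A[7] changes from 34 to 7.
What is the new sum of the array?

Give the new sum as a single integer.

Old value at index 7: 34
New value at index 7: 7
Delta = 7 - 34 = -27
New sum = old_sum + delta = 27 + (-27) = 0

Answer: 0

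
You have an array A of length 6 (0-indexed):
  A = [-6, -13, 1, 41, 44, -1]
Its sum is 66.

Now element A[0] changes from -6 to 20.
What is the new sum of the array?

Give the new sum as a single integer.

Old value at index 0: -6
New value at index 0: 20
Delta = 20 - -6 = 26
New sum = old_sum + delta = 66 + (26) = 92

Answer: 92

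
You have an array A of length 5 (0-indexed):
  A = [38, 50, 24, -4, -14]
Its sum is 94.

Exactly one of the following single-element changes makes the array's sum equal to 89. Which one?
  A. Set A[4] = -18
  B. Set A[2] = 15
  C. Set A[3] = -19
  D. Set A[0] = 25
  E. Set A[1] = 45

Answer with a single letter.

Option A: A[4] -14->-18, delta=-4, new_sum=94+(-4)=90
Option B: A[2] 24->15, delta=-9, new_sum=94+(-9)=85
Option C: A[3] -4->-19, delta=-15, new_sum=94+(-15)=79
Option D: A[0] 38->25, delta=-13, new_sum=94+(-13)=81
Option E: A[1] 50->45, delta=-5, new_sum=94+(-5)=89 <-- matches target

Answer: E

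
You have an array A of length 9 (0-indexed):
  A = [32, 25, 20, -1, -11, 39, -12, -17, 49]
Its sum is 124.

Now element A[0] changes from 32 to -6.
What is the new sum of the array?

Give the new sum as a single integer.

Old value at index 0: 32
New value at index 0: -6
Delta = -6 - 32 = -38
New sum = old_sum + delta = 124 + (-38) = 86

Answer: 86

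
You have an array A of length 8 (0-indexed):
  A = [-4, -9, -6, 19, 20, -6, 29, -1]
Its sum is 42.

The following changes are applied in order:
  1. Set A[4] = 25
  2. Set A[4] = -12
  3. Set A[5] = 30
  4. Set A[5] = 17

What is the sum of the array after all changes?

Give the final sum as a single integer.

Answer: 33

Derivation:
Initial sum: 42
Change 1: A[4] 20 -> 25, delta = 5, sum = 47
Change 2: A[4] 25 -> -12, delta = -37, sum = 10
Change 3: A[5] -6 -> 30, delta = 36, sum = 46
Change 4: A[5] 30 -> 17, delta = -13, sum = 33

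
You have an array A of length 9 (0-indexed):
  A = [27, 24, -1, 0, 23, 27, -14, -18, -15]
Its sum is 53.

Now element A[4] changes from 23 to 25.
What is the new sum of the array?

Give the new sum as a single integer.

Answer: 55

Derivation:
Old value at index 4: 23
New value at index 4: 25
Delta = 25 - 23 = 2
New sum = old_sum + delta = 53 + (2) = 55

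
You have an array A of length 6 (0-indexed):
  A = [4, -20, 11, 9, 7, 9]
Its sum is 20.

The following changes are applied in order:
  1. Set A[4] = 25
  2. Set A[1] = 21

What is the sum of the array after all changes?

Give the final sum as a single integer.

Initial sum: 20
Change 1: A[4] 7 -> 25, delta = 18, sum = 38
Change 2: A[1] -20 -> 21, delta = 41, sum = 79

Answer: 79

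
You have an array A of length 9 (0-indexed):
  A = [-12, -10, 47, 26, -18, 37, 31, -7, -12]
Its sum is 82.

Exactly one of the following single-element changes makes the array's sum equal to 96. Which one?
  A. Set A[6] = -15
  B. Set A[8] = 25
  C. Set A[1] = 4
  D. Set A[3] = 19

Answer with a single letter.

Option A: A[6] 31->-15, delta=-46, new_sum=82+(-46)=36
Option B: A[8] -12->25, delta=37, new_sum=82+(37)=119
Option C: A[1] -10->4, delta=14, new_sum=82+(14)=96 <-- matches target
Option D: A[3] 26->19, delta=-7, new_sum=82+(-7)=75

Answer: C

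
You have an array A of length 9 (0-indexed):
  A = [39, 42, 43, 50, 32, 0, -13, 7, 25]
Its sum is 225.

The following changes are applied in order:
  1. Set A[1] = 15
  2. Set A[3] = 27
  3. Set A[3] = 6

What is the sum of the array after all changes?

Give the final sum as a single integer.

Initial sum: 225
Change 1: A[1] 42 -> 15, delta = -27, sum = 198
Change 2: A[3] 50 -> 27, delta = -23, sum = 175
Change 3: A[3] 27 -> 6, delta = -21, sum = 154

Answer: 154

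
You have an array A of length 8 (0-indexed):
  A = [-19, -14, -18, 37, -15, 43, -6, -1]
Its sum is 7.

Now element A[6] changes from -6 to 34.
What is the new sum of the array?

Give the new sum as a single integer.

Old value at index 6: -6
New value at index 6: 34
Delta = 34 - -6 = 40
New sum = old_sum + delta = 7 + (40) = 47

Answer: 47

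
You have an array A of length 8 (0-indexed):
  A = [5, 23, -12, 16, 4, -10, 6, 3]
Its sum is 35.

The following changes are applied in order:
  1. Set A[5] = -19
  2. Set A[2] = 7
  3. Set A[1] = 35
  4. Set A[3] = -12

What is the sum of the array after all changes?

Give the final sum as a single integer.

Initial sum: 35
Change 1: A[5] -10 -> -19, delta = -9, sum = 26
Change 2: A[2] -12 -> 7, delta = 19, sum = 45
Change 3: A[1] 23 -> 35, delta = 12, sum = 57
Change 4: A[3] 16 -> -12, delta = -28, sum = 29

Answer: 29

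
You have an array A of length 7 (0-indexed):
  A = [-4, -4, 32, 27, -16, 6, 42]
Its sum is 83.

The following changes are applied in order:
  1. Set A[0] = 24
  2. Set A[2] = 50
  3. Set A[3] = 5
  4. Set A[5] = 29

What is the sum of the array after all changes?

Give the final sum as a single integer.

Answer: 130

Derivation:
Initial sum: 83
Change 1: A[0] -4 -> 24, delta = 28, sum = 111
Change 2: A[2] 32 -> 50, delta = 18, sum = 129
Change 3: A[3] 27 -> 5, delta = -22, sum = 107
Change 4: A[5] 6 -> 29, delta = 23, sum = 130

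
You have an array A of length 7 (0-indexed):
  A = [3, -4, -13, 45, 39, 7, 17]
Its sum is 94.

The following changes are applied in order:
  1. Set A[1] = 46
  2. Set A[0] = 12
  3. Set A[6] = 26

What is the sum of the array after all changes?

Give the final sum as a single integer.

Answer: 162

Derivation:
Initial sum: 94
Change 1: A[1] -4 -> 46, delta = 50, sum = 144
Change 2: A[0] 3 -> 12, delta = 9, sum = 153
Change 3: A[6] 17 -> 26, delta = 9, sum = 162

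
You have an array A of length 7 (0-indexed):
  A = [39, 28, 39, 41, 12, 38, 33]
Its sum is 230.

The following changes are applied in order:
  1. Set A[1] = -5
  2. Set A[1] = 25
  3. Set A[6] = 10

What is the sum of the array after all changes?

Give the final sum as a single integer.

Answer: 204

Derivation:
Initial sum: 230
Change 1: A[1] 28 -> -5, delta = -33, sum = 197
Change 2: A[1] -5 -> 25, delta = 30, sum = 227
Change 3: A[6] 33 -> 10, delta = -23, sum = 204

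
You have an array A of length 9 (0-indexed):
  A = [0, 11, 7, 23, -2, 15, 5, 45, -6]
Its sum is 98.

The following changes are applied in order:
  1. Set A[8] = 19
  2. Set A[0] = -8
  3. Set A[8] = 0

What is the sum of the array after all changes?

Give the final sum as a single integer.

Initial sum: 98
Change 1: A[8] -6 -> 19, delta = 25, sum = 123
Change 2: A[0] 0 -> -8, delta = -8, sum = 115
Change 3: A[8] 19 -> 0, delta = -19, sum = 96

Answer: 96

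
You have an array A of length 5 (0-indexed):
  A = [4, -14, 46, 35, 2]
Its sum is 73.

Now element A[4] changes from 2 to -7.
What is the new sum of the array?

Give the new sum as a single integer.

Old value at index 4: 2
New value at index 4: -7
Delta = -7 - 2 = -9
New sum = old_sum + delta = 73 + (-9) = 64

Answer: 64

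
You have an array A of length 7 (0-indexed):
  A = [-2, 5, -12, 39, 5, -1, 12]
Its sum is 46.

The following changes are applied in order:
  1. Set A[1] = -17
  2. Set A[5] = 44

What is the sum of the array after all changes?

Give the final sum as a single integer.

Answer: 69

Derivation:
Initial sum: 46
Change 1: A[1] 5 -> -17, delta = -22, sum = 24
Change 2: A[5] -1 -> 44, delta = 45, sum = 69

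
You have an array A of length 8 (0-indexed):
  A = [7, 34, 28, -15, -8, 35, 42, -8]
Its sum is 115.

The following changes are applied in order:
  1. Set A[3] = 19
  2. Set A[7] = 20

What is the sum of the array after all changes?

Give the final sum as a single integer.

Initial sum: 115
Change 1: A[3] -15 -> 19, delta = 34, sum = 149
Change 2: A[7] -8 -> 20, delta = 28, sum = 177

Answer: 177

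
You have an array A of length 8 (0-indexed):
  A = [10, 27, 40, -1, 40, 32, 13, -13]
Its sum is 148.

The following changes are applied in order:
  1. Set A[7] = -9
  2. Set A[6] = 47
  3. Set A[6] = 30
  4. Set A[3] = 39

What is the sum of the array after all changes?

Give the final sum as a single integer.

Answer: 209

Derivation:
Initial sum: 148
Change 1: A[7] -13 -> -9, delta = 4, sum = 152
Change 2: A[6] 13 -> 47, delta = 34, sum = 186
Change 3: A[6] 47 -> 30, delta = -17, sum = 169
Change 4: A[3] -1 -> 39, delta = 40, sum = 209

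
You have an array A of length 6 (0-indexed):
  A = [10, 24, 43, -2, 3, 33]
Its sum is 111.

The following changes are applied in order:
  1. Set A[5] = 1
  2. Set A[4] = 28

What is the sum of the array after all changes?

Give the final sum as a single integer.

Initial sum: 111
Change 1: A[5] 33 -> 1, delta = -32, sum = 79
Change 2: A[4] 3 -> 28, delta = 25, sum = 104

Answer: 104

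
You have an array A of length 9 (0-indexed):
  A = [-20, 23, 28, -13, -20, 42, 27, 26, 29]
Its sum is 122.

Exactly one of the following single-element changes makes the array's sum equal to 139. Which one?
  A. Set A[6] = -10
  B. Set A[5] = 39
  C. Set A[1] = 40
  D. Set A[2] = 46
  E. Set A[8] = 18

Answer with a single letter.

Answer: C

Derivation:
Option A: A[6] 27->-10, delta=-37, new_sum=122+(-37)=85
Option B: A[5] 42->39, delta=-3, new_sum=122+(-3)=119
Option C: A[1] 23->40, delta=17, new_sum=122+(17)=139 <-- matches target
Option D: A[2] 28->46, delta=18, new_sum=122+(18)=140
Option E: A[8] 29->18, delta=-11, new_sum=122+(-11)=111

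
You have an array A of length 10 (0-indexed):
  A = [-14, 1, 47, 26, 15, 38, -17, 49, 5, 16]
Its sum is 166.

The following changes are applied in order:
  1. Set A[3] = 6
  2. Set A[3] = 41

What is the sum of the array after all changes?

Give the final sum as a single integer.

Answer: 181

Derivation:
Initial sum: 166
Change 1: A[3] 26 -> 6, delta = -20, sum = 146
Change 2: A[3] 6 -> 41, delta = 35, sum = 181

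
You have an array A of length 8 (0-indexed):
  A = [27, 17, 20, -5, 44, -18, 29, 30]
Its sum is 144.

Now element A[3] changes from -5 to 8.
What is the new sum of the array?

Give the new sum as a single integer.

Answer: 157

Derivation:
Old value at index 3: -5
New value at index 3: 8
Delta = 8 - -5 = 13
New sum = old_sum + delta = 144 + (13) = 157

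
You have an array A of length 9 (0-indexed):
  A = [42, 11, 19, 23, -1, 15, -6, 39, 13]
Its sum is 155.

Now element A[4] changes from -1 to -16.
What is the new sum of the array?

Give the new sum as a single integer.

Old value at index 4: -1
New value at index 4: -16
Delta = -16 - -1 = -15
New sum = old_sum + delta = 155 + (-15) = 140

Answer: 140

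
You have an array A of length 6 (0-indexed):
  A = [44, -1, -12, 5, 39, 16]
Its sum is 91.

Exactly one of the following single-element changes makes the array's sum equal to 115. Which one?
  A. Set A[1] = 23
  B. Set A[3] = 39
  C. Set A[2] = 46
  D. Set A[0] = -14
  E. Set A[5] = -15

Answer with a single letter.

Option A: A[1] -1->23, delta=24, new_sum=91+(24)=115 <-- matches target
Option B: A[3] 5->39, delta=34, new_sum=91+(34)=125
Option C: A[2] -12->46, delta=58, new_sum=91+(58)=149
Option D: A[0] 44->-14, delta=-58, new_sum=91+(-58)=33
Option E: A[5] 16->-15, delta=-31, new_sum=91+(-31)=60

Answer: A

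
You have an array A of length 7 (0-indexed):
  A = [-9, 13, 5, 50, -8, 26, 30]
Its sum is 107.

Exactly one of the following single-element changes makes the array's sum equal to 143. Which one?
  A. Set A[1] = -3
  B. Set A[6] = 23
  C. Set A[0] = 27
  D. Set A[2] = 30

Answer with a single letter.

Option A: A[1] 13->-3, delta=-16, new_sum=107+(-16)=91
Option B: A[6] 30->23, delta=-7, new_sum=107+(-7)=100
Option C: A[0] -9->27, delta=36, new_sum=107+(36)=143 <-- matches target
Option D: A[2] 5->30, delta=25, new_sum=107+(25)=132

Answer: C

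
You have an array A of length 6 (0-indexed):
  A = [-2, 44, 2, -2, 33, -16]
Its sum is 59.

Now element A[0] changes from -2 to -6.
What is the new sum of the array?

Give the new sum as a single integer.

Old value at index 0: -2
New value at index 0: -6
Delta = -6 - -2 = -4
New sum = old_sum + delta = 59 + (-4) = 55

Answer: 55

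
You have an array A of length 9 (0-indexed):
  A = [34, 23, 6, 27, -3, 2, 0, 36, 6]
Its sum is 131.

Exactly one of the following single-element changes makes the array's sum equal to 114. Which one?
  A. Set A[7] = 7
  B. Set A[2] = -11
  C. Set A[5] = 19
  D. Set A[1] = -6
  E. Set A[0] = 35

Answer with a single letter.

Answer: B

Derivation:
Option A: A[7] 36->7, delta=-29, new_sum=131+(-29)=102
Option B: A[2] 6->-11, delta=-17, new_sum=131+(-17)=114 <-- matches target
Option C: A[5] 2->19, delta=17, new_sum=131+(17)=148
Option D: A[1] 23->-6, delta=-29, new_sum=131+(-29)=102
Option E: A[0] 34->35, delta=1, new_sum=131+(1)=132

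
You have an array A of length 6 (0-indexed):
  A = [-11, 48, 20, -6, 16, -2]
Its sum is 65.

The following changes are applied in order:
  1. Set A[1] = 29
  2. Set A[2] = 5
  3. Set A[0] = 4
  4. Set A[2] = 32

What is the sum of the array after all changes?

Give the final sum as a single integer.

Initial sum: 65
Change 1: A[1] 48 -> 29, delta = -19, sum = 46
Change 2: A[2] 20 -> 5, delta = -15, sum = 31
Change 3: A[0] -11 -> 4, delta = 15, sum = 46
Change 4: A[2] 5 -> 32, delta = 27, sum = 73

Answer: 73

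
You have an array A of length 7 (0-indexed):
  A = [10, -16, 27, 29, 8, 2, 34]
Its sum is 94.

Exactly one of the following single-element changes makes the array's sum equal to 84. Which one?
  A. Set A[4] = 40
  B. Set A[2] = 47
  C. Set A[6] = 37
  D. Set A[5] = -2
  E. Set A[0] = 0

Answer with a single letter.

Answer: E

Derivation:
Option A: A[4] 8->40, delta=32, new_sum=94+(32)=126
Option B: A[2] 27->47, delta=20, new_sum=94+(20)=114
Option C: A[6] 34->37, delta=3, new_sum=94+(3)=97
Option D: A[5] 2->-2, delta=-4, new_sum=94+(-4)=90
Option E: A[0] 10->0, delta=-10, new_sum=94+(-10)=84 <-- matches target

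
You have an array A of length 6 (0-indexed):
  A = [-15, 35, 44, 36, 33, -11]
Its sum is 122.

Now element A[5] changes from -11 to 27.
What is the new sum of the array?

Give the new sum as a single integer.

Answer: 160

Derivation:
Old value at index 5: -11
New value at index 5: 27
Delta = 27 - -11 = 38
New sum = old_sum + delta = 122 + (38) = 160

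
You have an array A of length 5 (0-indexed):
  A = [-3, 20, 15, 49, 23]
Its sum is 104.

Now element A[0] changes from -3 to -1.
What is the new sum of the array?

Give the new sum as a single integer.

Answer: 106

Derivation:
Old value at index 0: -3
New value at index 0: -1
Delta = -1 - -3 = 2
New sum = old_sum + delta = 104 + (2) = 106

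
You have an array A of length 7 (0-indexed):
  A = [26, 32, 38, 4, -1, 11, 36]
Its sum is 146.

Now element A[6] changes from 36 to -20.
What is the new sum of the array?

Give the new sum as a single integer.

Answer: 90

Derivation:
Old value at index 6: 36
New value at index 6: -20
Delta = -20 - 36 = -56
New sum = old_sum + delta = 146 + (-56) = 90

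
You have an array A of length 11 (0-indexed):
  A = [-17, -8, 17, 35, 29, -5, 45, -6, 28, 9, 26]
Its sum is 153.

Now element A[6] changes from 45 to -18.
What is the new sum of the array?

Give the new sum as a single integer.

Answer: 90

Derivation:
Old value at index 6: 45
New value at index 6: -18
Delta = -18 - 45 = -63
New sum = old_sum + delta = 153 + (-63) = 90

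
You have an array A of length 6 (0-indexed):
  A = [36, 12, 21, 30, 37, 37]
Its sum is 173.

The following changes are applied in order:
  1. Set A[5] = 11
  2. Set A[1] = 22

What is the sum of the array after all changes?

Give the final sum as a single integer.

Answer: 157

Derivation:
Initial sum: 173
Change 1: A[5] 37 -> 11, delta = -26, sum = 147
Change 2: A[1] 12 -> 22, delta = 10, sum = 157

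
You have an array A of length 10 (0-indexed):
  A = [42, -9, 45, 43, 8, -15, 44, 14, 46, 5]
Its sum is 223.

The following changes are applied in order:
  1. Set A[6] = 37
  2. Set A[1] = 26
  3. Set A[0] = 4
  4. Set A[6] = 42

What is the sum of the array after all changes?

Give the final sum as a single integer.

Initial sum: 223
Change 1: A[6] 44 -> 37, delta = -7, sum = 216
Change 2: A[1] -9 -> 26, delta = 35, sum = 251
Change 3: A[0] 42 -> 4, delta = -38, sum = 213
Change 4: A[6] 37 -> 42, delta = 5, sum = 218

Answer: 218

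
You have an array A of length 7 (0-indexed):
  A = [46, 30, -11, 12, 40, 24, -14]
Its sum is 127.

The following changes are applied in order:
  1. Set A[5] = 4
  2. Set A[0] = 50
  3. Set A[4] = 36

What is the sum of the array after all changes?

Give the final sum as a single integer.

Initial sum: 127
Change 1: A[5] 24 -> 4, delta = -20, sum = 107
Change 2: A[0] 46 -> 50, delta = 4, sum = 111
Change 3: A[4] 40 -> 36, delta = -4, sum = 107

Answer: 107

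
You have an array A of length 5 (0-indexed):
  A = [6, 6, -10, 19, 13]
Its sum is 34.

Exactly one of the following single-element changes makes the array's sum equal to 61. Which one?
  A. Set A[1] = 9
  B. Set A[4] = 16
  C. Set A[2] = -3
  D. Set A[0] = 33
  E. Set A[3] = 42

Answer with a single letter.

Option A: A[1] 6->9, delta=3, new_sum=34+(3)=37
Option B: A[4] 13->16, delta=3, new_sum=34+(3)=37
Option C: A[2] -10->-3, delta=7, new_sum=34+(7)=41
Option D: A[0] 6->33, delta=27, new_sum=34+(27)=61 <-- matches target
Option E: A[3] 19->42, delta=23, new_sum=34+(23)=57

Answer: D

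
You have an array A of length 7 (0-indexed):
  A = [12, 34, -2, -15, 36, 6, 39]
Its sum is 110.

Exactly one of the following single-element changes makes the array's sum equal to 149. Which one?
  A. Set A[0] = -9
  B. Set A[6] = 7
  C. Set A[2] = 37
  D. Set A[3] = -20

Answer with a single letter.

Option A: A[0] 12->-9, delta=-21, new_sum=110+(-21)=89
Option B: A[6] 39->7, delta=-32, new_sum=110+(-32)=78
Option C: A[2] -2->37, delta=39, new_sum=110+(39)=149 <-- matches target
Option D: A[3] -15->-20, delta=-5, new_sum=110+(-5)=105

Answer: C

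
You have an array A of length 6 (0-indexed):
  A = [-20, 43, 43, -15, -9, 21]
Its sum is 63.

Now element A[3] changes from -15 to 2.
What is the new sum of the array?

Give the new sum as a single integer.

Answer: 80

Derivation:
Old value at index 3: -15
New value at index 3: 2
Delta = 2 - -15 = 17
New sum = old_sum + delta = 63 + (17) = 80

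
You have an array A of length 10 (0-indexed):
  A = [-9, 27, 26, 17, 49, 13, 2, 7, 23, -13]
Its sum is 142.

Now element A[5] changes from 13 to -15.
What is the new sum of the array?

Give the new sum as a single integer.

Old value at index 5: 13
New value at index 5: -15
Delta = -15 - 13 = -28
New sum = old_sum + delta = 142 + (-28) = 114

Answer: 114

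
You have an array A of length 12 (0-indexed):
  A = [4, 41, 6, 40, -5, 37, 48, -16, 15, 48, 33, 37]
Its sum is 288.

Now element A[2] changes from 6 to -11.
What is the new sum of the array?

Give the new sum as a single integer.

Answer: 271

Derivation:
Old value at index 2: 6
New value at index 2: -11
Delta = -11 - 6 = -17
New sum = old_sum + delta = 288 + (-17) = 271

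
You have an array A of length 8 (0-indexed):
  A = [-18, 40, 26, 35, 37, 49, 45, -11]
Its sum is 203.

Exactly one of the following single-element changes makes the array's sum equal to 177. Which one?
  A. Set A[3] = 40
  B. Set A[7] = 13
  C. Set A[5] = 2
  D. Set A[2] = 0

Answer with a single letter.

Answer: D

Derivation:
Option A: A[3] 35->40, delta=5, new_sum=203+(5)=208
Option B: A[7] -11->13, delta=24, new_sum=203+(24)=227
Option C: A[5] 49->2, delta=-47, new_sum=203+(-47)=156
Option D: A[2] 26->0, delta=-26, new_sum=203+(-26)=177 <-- matches target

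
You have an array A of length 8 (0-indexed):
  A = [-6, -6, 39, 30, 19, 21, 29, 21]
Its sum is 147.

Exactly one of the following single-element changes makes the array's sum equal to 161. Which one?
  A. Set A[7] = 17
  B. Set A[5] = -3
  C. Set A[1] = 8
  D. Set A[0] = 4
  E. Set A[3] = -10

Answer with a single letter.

Option A: A[7] 21->17, delta=-4, new_sum=147+(-4)=143
Option B: A[5] 21->-3, delta=-24, new_sum=147+(-24)=123
Option C: A[1] -6->8, delta=14, new_sum=147+(14)=161 <-- matches target
Option D: A[0] -6->4, delta=10, new_sum=147+(10)=157
Option E: A[3] 30->-10, delta=-40, new_sum=147+(-40)=107

Answer: C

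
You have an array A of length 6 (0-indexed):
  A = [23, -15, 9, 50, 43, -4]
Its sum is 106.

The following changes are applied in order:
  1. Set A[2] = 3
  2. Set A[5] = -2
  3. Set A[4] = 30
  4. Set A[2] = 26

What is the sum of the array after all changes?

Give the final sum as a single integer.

Answer: 112

Derivation:
Initial sum: 106
Change 1: A[2] 9 -> 3, delta = -6, sum = 100
Change 2: A[5] -4 -> -2, delta = 2, sum = 102
Change 3: A[4] 43 -> 30, delta = -13, sum = 89
Change 4: A[2] 3 -> 26, delta = 23, sum = 112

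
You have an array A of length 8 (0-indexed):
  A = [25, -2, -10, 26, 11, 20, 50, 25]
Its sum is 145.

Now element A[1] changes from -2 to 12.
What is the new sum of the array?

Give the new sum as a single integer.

Answer: 159

Derivation:
Old value at index 1: -2
New value at index 1: 12
Delta = 12 - -2 = 14
New sum = old_sum + delta = 145 + (14) = 159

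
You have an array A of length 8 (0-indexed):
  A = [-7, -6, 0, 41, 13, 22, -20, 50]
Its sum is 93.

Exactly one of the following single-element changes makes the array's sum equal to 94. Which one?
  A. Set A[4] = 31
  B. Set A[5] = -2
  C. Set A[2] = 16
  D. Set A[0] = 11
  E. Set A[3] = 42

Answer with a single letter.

Answer: E

Derivation:
Option A: A[4] 13->31, delta=18, new_sum=93+(18)=111
Option B: A[5] 22->-2, delta=-24, new_sum=93+(-24)=69
Option C: A[2] 0->16, delta=16, new_sum=93+(16)=109
Option D: A[0] -7->11, delta=18, new_sum=93+(18)=111
Option E: A[3] 41->42, delta=1, new_sum=93+(1)=94 <-- matches target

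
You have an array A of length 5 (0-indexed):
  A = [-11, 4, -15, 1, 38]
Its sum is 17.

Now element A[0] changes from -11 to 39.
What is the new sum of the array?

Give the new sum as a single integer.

Old value at index 0: -11
New value at index 0: 39
Delta = 39 - -11 = 50
New sum = old_sum + delta = 17 + (50) = 67

Answer: 67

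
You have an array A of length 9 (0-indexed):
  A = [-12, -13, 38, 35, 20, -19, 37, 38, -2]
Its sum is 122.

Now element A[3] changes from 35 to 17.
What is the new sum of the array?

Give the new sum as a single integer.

Answer: 104

Derivation:
Old value at index 3: 35
New value at index 3: 17
Delta = 17 - 35 = -18
New sum = old_sum + delta = 122 + (-18) = 104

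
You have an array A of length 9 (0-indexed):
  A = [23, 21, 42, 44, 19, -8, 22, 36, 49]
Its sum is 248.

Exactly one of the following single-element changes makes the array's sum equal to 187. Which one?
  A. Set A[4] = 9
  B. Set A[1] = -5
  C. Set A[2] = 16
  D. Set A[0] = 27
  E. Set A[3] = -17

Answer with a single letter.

Answer: E

Derivation:
Option A: A[4] 19->9, delta=-10, new_sum=248+(-10)=238
Option B: A[1] 21->-5, delta=-26, new_sum=248+(-26)=222
Option C: A[2] 42->16, delta=-26, new_sum=248+(-26)=222
Option D: A[0] 23->27, delta=4, new_sum=248+(4)=252
Option E: A[3] 44->-17, delta=-61, new_sum=248+(-61)=187 <-- matches target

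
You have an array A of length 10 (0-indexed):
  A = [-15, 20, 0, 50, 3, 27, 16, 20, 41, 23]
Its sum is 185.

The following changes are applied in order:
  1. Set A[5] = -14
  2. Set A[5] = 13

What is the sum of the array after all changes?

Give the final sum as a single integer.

Answer: 171

Derivation:
Initial sum: 185
Change 1: A[5] 27 -> -14, delta = -41, sum = 144
Change 2: A[5] -14 -> 13, delta = 27, sum = 171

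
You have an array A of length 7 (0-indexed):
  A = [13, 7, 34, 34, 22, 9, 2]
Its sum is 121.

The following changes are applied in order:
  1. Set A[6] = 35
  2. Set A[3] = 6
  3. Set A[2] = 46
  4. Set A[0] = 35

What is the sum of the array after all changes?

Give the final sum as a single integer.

Answer: 160

Derivation:
Initial sum: 121
Change 1: A[6] 2 -> 35, delta = 33, sum = 154
Change 2: A[3] 34 -> 6, delta = -28, sum = 126
Change 3: A[2] 34 -> 46, delta = 12, sum = 138
Change 4: A[0] 13 -> 35, delta = 22, sum = 160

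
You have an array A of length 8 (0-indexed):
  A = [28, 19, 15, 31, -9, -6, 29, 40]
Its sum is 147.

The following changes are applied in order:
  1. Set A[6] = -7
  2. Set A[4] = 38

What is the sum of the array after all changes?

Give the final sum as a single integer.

Answer: 158

Derivation:
Initial sum: 147
Change 1: A[6] 29 -> -7, delta = -36, sum = 111
Change 2: A[4] -9 -> 38, delta = 47, sum = 158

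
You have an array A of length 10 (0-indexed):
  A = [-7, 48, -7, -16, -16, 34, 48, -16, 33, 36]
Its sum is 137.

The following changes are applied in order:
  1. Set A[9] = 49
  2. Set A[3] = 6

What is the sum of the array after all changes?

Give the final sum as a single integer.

Answer: 172

Derivation:
Initial sum: 137
Change 1: A[9] 36 -> 49, delta = 13, sum = 150
Change 2: A[3] -16 -> 6, delta = 22, sum = 172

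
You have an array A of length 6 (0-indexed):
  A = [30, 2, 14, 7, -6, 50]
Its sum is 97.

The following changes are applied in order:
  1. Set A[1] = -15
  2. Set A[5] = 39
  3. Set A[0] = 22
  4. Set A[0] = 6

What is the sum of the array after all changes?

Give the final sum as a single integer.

Answer: 45

Derivation:
Initial sum: 97
Change 1: A[1] 2 -> -15, delta = -17, sum = 80
Change 2: A[5] 50 -> 39, delta = -11, sum = 69
Change 3: A[0] 30 -> 22, delta = -8, sum = 61
Change 4: A[0] 22 -> 6, delta = -16, sum = 45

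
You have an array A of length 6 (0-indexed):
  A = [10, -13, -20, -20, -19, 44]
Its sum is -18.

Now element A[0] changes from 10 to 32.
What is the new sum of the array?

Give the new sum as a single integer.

Old value at index 0: 10
New value at index 0: 32
Delta = 32 - 10 = 22
New sum = old_sum + delta = -18 + (22) = 4

Answer: 4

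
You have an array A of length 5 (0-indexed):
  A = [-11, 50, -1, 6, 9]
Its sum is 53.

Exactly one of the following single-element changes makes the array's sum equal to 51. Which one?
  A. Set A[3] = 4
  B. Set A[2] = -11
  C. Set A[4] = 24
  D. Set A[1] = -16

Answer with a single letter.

Answer: A

Derivation:
Option A: A[3] 6->4, delta=-2, new_sum=53+(-2)=51 <-- matches target
Option B: A[2] -1->-11, delta=-10, new_sum=53+(-10)=43
Option C: A[4] 9->24, delta=15, new_sum=53+(15)=68
Option D: A[1] 50->-16, delta=-66, new_sum=53+(-66)=-13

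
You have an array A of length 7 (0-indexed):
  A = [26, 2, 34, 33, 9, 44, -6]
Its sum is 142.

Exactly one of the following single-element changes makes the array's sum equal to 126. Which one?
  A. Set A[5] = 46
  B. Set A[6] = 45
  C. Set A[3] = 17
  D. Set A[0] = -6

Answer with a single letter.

Answer: C

Derivation:
Option A: A[5] 44->46, delta=2, new_sum=142+(2)=144
Option B: A[6] -6->45, delta=51, new_sum=142+(51)=193
Option C: A[3] 33->17, delta=-16, new_sum=142+(-16)=126 <-- matches target
Option D: A[0] 26->-6, delta=-32, new_sum=142+(-32)=110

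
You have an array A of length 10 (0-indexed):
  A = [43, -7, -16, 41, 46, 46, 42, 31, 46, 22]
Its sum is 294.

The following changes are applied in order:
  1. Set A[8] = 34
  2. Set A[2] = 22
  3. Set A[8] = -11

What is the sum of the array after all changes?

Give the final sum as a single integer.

Initial sum: 294
Change 1: A[8] 46 -> 34, delta = -12, sum = 282
Change 2: A[2] -16 -> 22, delta = 38, sum = 320
Change 3: A[8] 34 -> -11, delta = -45, sum = 275

Answer: 275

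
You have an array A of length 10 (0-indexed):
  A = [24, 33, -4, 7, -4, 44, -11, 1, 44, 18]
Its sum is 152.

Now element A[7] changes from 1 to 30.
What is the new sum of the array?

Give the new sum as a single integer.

Old value at index 7: 1
New value at index 7: 30
Delta = 30 - 1 = 29
New sum = old_sum + delta = 152 + (29) = 181

Answer: 181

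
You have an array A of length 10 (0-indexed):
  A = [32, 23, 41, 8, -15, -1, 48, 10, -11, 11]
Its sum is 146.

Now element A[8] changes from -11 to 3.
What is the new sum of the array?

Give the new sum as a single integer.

Answer: 160

Derivation:
Old value at index 8: -11
New value at index 8: 3
Delta = 3 - -11 = 14
New sum = old_sum + delta = 146 + (14) = 160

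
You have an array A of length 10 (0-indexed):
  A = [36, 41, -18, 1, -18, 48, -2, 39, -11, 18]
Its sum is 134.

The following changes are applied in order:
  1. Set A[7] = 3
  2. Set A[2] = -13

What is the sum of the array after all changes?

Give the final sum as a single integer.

Answer: 103

Derivation:
Initial sum: 134
Change 1: A[7] 39 -> 3, delta = -36, sum = 98
Change 2: A[2] -18 -> -13, delta = 5, sum = 103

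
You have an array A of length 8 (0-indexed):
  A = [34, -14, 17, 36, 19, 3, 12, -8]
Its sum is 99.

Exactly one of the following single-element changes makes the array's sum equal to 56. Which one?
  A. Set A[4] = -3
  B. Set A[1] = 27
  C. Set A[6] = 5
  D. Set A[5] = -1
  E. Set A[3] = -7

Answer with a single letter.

Answer: E

Derivation:
Option A: A[4] 19->-3, delta=-22, new_sum=99+(-22)=77
Option B: A[1] -14->27, delta=41, new_sum=99+(41)=140
Option C: A[6] 12->5, delta=-7, new_sum=99+(-7)=92
Option D: A[5] 3->-1, delta=-4, new_sum=99+(-4)=95
Option E: A[3] 36->-7, delta=-43, new_sum=99+(-43)=56 <-- matches target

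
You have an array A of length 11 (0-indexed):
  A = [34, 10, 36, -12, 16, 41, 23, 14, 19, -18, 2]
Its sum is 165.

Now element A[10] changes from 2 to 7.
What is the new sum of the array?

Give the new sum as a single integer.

Answer: 170

Derivation:
Old value at index 10: 2
New value at index 10: 7
Delta = 7 - 2 = 5
New sum = old_sum + delta = 165 + (5) = 170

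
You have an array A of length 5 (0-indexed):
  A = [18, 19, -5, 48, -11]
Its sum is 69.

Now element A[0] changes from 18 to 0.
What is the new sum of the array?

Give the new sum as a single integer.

Answer: 51

Derivation:
Old value at index 0: 18
New value at index 0: 0
Delta = 0 - 18 = -18
New sum = old_sum + delta = 69 + (-18) = 51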